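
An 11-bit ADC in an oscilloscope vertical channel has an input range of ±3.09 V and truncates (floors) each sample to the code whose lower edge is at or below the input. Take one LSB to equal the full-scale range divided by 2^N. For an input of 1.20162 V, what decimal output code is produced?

The full-scale span is 3.09 − (-3.09) = 6.18 V. LSB = 6.18 V / 2^11 ≈ 3.018 mV.
code = ⌊(V_in − V_min)/LSB⌋ = ⌊(V_in − V_min) × 2^11 / range⌋
     = ⌊(1.20162 − (-3.09)) × 2048 / 6.18⌋ = ⌊4.29162 × 2048/6.18⌋
     = ⌊1422.207⌋ = 1422.

1422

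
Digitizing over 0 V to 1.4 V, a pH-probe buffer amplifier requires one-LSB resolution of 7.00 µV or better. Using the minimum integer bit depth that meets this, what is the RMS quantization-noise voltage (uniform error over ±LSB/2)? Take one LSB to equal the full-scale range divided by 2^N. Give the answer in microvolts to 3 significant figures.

1.54 µV

Range is 1.4 V.
Required number of levels: 1.4/7.00 µV = 200000; smallest N with 2^N ≥ that is 18.
One LSB is 1.4 V / 262144 = 5.3406 µV.
RMS noise = LSB/√12 = 1.54 µV.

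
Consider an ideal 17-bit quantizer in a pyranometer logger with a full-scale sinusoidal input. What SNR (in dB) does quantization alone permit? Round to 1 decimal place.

SNR = 6.02·17 + 1.76 = 104.10 dB.

104.1 dB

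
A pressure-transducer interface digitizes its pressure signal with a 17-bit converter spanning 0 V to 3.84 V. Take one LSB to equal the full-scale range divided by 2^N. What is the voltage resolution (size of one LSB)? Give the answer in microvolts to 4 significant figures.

29.30 µV

Full-scale range = 3.84 V.
2^17 = 131072 levels.
LSB = 3.84 V ÷ 2^17 = 3.84/131072 V = 29.30 µV.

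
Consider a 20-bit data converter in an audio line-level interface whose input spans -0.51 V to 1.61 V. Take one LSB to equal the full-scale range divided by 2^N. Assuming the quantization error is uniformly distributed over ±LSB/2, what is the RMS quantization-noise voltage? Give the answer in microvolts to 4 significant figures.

Span: 1.61 V − (-0.51 V) = 2.12 V.
LSB = 2.12 V / 2^20 = 2.02179 µV.
For a uniform distribution on [−LSB/2, +LSB/2], V_rms = LSB/√12 = 2.02179 µV/3.4641 = 0.5836 µV.

0.5836 µV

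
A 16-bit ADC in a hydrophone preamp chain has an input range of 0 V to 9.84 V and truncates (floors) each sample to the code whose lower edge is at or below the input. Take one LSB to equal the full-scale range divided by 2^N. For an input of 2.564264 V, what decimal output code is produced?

17078

Span = 9.84 V. LSB = 9.84 V / 2^16 ≈ 150.1 µV.
code = ⌊(V_in − V_min)/LSB⌋ = ⌊(V_in − V_min) × 2^16 / range⌋
     = ⌊(2.564264 − (0)) × 65536 / 9.84⌋ = ⌊2.564264 × 65536/9.84⌋
     = ⌊17078.415⌋ = 17078.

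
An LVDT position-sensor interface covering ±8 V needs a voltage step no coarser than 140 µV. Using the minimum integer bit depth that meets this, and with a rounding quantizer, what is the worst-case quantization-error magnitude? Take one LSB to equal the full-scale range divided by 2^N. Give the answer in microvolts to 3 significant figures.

Range = 8 − (-8) = 16 V.
Need 2^N ≥ 16 V / 140 µV = 114300 → N_min = 17.
LSB = 16 V / 2^17 = 122.07 µV.
Max error for round-to-nearest is LSB/2 = 61.0 µV.

61.0 µV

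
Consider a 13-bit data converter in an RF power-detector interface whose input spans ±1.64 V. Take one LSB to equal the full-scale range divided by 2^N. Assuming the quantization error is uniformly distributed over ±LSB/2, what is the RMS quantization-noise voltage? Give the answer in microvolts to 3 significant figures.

116 µV

Span: 1.64 V − (-1.64 V) = 3.28 V.
LSB = 3.28 V / 2^13 = 400.39 µV.
V_rms = LSB/√12 = 400.39 µV / √12 = 116 µV.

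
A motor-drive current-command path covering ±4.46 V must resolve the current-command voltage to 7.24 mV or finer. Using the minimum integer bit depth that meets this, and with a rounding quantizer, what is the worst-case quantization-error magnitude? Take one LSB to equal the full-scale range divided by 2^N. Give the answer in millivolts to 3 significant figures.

Span: 4.46 V − (-4.46 V) = 8.92 V.
Need 2^N ≥ 8.92 V / 7.24 mV = 1232 → N_min = 11.
LSB = 8.92 V ÷ 2^11 = 8.92/2048 V = 4.3555 mV.
Half an LSB is 2.18 mV.

2.18 mV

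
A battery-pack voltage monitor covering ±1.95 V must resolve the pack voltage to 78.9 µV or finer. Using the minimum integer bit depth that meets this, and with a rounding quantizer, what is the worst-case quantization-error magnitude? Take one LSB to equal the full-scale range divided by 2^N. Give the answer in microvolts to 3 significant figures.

29.8 µV

Range = 1.95 − (-1.95) = 3.9 V.
3.9 V / 78.9 µV = 49430. Since 2^15 = 32768 and 2^16 = 65536, N = 16.
LSB = 3.9 V ÷ 2^16 = 3.9/65536 V = 59.509 µV.
Half an LSB is 29.8 µV.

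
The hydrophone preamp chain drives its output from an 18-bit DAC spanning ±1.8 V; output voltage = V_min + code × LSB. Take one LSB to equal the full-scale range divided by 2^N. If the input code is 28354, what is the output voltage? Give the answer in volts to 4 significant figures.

Span: 1.8 V − (-1.8 V) = 3.6 V. LSB = 3.6 V / 2^18.
V_out = -1.8 + 28354 × (3.6/262144) V
      = -1.8 V + 0.389383 V = -1.41062 V.

-1.411 V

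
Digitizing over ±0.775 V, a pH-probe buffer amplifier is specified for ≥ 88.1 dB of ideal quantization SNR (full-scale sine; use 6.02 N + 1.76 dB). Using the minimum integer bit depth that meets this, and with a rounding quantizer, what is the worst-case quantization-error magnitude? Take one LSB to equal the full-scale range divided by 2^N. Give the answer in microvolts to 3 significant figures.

Span: 0.775 V − (-0.775 V) = 1.55 V.
Required N = ⌈(88.1 − 1.76)/6.02⌉ = ⌈14.342⌉ = 15.
One LSB is 1.55 V / 32768 = 47.302 µV.
|e|_max = LSB/2 = 23.7 µV.

23.7 µV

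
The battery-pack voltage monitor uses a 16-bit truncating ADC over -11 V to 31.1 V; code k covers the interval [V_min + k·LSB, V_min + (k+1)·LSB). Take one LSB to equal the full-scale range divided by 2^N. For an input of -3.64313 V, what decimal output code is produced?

Range = 31.1 − (-11) = 42.1 V. LSB = 42.1 V / 2^16 ≈ 0.6424 mV.
(V_in − V_min) × 2^16/range = (-3.64313 − (-11)) × 65536/42.1 = 11452.253.
Floor → code = 11452.

11452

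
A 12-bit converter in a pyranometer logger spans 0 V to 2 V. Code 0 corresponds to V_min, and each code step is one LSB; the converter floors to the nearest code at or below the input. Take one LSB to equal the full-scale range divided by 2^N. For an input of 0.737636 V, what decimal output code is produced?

Range is 2 V. LSB = 2 V / 2^12 ≈ 488.3 µV.
(V_in − V_min) × 2^12/range = (0.737636 − (0)) × 4096/2 = 1510.679.
Floor → code = 1510.

1510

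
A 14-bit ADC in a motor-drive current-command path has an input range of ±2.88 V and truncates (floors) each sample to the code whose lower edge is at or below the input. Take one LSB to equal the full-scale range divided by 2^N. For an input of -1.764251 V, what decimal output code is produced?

3173

Range = 2.88 − (-2.88) = 5.76 V. LSB = 5.76 V / 2^14 ≈ 351.6 µV.
code = ⌊(V_in − V_min)/LSB⌋ = ⌊(V_in − V_min) × 2^14 / range⌋
     = ⌊(-1.764251 − (-2.88)) × 16384 / 5.76⌋ = ⌊1.115749 × 16384/5.76⌋
     = ⌊3173.686⌋ = 3173.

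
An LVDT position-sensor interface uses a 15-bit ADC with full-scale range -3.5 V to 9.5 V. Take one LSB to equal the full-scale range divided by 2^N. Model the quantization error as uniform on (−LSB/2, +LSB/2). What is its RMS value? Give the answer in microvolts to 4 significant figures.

114.5 µV

The full-scale span is 9.5 − (-3.5) = 13 V.
One LSB is 13 V / 32768 = 396.729 µV.
V_rms = LSB/√12 = 396.729 µV / √12 = 114.5 µV.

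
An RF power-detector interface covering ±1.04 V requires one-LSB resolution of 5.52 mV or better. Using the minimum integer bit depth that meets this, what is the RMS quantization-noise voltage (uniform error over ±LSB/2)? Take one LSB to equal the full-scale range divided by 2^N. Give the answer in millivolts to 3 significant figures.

1.17 mV

Range = 1.04 − (-1.04) = 2.08 V.
Levels needed ≥ 2.08/5.52 mV = 376.8. 2^9 = 512 suffices, so N_min = 9.
One LSB is 2.08 V / 512 = 4.0625 mV.
σ_q = LSB/√12 = 4.0625 mV/3.4641 = 1.17 mV.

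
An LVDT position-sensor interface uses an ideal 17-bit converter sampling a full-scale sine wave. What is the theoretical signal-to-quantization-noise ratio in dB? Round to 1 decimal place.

104.1 dB

SNR = 6.02·17 + 1.76 = 104.10 dB.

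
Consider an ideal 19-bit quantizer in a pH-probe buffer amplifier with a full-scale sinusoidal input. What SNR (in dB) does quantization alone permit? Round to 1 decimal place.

For an ideal N-bit converter with full-scale sine input, SNR = 6.02 N + 1.76 dB. SNR = 6.02 × 19 + 1.76 = 114.38 + 1.76 = 116.14 dB.

116.1 dB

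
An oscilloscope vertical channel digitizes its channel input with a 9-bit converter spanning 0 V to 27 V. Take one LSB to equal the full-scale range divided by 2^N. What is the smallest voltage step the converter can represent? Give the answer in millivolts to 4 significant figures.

52.73 mV

Span = 27 V.
There are 2^9 = 512 steps.
LSB = 27 V / 2^9 = 52.73 mV.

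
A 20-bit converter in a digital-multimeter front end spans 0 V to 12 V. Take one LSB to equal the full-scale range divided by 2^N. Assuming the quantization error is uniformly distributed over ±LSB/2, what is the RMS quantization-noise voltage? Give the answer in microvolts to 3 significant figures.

Range is 12 V.
LSB = 12 V / 2^20 = 11.444 µV.
RMS of a uniform error over width LSB is LSB/√12 = 3.30 µV.

3.30 µV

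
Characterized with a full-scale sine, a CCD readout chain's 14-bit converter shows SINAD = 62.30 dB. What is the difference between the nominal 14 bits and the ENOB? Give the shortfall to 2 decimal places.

3.94 bits

Effective bits = (62.30 − 1.76)/6.02 = 10.0565.
14 − 10.0565 = 3.94 bits below nominal.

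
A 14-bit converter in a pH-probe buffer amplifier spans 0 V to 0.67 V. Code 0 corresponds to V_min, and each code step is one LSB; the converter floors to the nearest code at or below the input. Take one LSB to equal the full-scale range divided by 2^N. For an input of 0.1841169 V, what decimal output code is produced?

4502

Full-scale range = 0.67 V. LSB = 0.67 V / 2^14 ≈ 40.89 µV.
code = ⌊(V_in − V_min)/LSB⌋ = ⌊(V_in − V_min) × 2^14 / range⌋
     = ⌊(0.1841169 − (0)) × 16384 / 0.67⌋ = ⌊0.1841169 × 16384/0.67⌋
     = ⌊4502.345⌋ = 4502.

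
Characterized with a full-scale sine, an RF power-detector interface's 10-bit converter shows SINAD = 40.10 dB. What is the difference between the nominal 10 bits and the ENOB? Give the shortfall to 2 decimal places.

N_eff = (40.10 − 1.76)/6.02 = 6.3688 bits.
Shortfall = 10 − 6.3688 = 3.6312 bits.

3.63 bits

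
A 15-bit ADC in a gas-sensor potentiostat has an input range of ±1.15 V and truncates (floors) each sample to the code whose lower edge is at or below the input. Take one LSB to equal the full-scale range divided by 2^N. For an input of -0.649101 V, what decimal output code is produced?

The full-scale span is 1.15 − (-1.15) = 2.3 V. LSB = 2.3 V / 2^15 ≈ 70.19 µV.
code = ⌊(V_in − V_min)/LSB⌋ = ⌊(V_in − V_min) × 2^15 / range⌋
     = ⌊(-0.649101 − (-1.15)) × 32768 / 2.3⌋ = ⌊0.500899 × 32768/2.3⌋
     = ⌊7136.286⌋ = 7136.

7136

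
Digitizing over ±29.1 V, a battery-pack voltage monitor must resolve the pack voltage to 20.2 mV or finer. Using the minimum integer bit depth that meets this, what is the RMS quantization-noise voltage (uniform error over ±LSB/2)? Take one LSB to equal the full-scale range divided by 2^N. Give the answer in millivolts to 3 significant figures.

Span: 29.1 V − (-29.1 V) = 58.2 V.
Required number of levels: 58.2/20.2 mV = 2881.2; smallest N with 2^N ≥ that is 12.
One LSB is 58.2 V / 4096 = 14.209 mV.
σ_q = LSB/√12 = 14.209 mV/3.4641 = 4.10 mV.

4.10 mV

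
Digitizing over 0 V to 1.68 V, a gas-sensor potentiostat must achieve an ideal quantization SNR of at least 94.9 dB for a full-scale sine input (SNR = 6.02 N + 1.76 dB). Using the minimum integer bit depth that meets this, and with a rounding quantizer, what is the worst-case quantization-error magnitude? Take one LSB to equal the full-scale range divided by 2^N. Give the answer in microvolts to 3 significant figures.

Range is 1.68 V.
6.02 N + 1.76 ≥ 94.9 gives N ≥ 15.472, so the minimum integer is 16.
Step size = 1.68/65536 V = 25.635 µV.
Max error for round-to-nearest is LSB/2 = 12.8 µV.

12.8 µV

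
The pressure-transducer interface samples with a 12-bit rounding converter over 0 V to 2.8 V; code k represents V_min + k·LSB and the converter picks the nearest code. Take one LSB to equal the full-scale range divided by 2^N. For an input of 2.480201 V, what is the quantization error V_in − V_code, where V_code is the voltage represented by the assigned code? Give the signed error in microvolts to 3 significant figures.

Span = 2.8 V. LSB = 2.8 V / 2^12 ≈ 0.6836 mV.
(V_in − V_min)/LSB = (2.480201 − (0)) × 4096/2.8 = 3628.1797 → nearest code k = 3628.
V_code = 0 + (3628/4096) × 2.8 = 2.480078125 V.
Error = V_in − V_code = 2.480201 − (2.480078125) = +123 µV.

+123 µV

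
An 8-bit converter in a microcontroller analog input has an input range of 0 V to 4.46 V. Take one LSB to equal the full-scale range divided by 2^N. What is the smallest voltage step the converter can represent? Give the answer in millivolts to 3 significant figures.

17.4 mV

Range is 4.46 V.
2^8 = 256 levels.
Step size = 4.46/256 V = 17.4 mV.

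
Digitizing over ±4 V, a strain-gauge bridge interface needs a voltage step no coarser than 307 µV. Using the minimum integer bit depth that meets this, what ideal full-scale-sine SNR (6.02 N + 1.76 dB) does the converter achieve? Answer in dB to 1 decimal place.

92.1 dB

Full-scale range = 4 V − (-4 V) = 8 V.
Levels needed ≥ 8/307 µV = 26060. 2^15 = 32768 suffices, so N_min = 15.
6.02(15) + 1.76 = 92.06 dB.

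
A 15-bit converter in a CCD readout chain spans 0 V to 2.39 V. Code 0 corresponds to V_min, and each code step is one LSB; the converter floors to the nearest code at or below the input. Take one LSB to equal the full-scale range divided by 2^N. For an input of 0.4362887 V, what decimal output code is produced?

5981

Range is 2.39 V. LSB = 2.39 V / 2^15 ≈ 72.94 µV.
(V_in − V_min) × 2^15/range = (0.4362887 − (0)) × 32768/2.39 = 5981.719.
Floor → code = 5981.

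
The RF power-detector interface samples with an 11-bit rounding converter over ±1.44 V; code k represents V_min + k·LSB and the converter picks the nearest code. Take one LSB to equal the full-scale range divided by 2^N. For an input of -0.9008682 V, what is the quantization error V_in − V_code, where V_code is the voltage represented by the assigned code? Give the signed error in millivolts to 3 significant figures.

+0.538 mV

Range = 1.44 − (-1.44) = 2.88 V. LSB = 2.88 V / 2^11 ≈ 1.406 mV.
Position in LSBs: (-0.9008682 − (-1.44)) × 2048/2.88 = 383.3826; rounding gives k = 383.
V_code = V_min + k × range/2^11 = -1.44 + 383 × 2.88/2048 = -0.9014062500 V.
Error = V_in − V_code = -0.9008682 − (-0.9014062500) = +0.538 mV.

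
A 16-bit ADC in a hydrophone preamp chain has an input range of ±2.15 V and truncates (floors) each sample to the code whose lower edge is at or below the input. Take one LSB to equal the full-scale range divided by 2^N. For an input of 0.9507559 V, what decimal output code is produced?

Full-scale range = 2.15 V − (-2.15 V) = 4.3 V. LSB = 4.3 V / 2^16 ≈ 65.61 µV.
(V_in − V_min) × 2^16/range = (0.9507559 − (-2.15)) × 65536/4.3 = 47258.404.
Floor → code = 47258.

47258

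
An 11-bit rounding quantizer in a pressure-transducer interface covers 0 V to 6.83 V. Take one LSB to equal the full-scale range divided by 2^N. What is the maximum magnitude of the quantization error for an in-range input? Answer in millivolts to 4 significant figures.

V_FS = 6.83 V.
LSB = 6.83 V ÷ 2^11 = 6.83/2048 V = 3.33496 mV.
|e|_max = LSB/2 = 1.667 mV.

1.667 mV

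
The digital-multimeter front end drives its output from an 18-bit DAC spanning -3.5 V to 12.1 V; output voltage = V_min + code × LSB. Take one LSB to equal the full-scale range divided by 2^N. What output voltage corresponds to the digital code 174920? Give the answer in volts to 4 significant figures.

The full-scale span is 12.1 − (-3.5) = 15.6 V. LSB = 15.6 V / 2^18.
V_out = -3.5 + 174920 × (15.6/262144) V
      = -3.5 + 10.4094 = 6.90936 V.

6.909 V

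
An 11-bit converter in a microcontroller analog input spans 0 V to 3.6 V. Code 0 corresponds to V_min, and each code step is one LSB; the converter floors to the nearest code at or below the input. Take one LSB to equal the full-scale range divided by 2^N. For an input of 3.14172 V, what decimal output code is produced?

Range is 3.6 V. LSB = 3.6 V / 2^11 ≈ 1.758 mV.
(V_in − V_min) × 2^11/range = (3.14172 − (0)) × 2048/3.6 = 1787.290.
Floor → code = 1787.

1787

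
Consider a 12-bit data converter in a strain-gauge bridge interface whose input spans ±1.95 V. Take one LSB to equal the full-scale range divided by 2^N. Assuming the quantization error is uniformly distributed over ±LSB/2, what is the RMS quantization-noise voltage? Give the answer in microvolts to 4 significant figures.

Range = 1.95 − (-1.95) = 3.9 V.
One LSB is 3.9 V / 4096 = 0.952148 mV.
For a uniform distribution on [−LSB/2, +LSB/2], V_rms = LSB/√12 = 0.952148 mV/3.4641 = 274.9 µV.

274.9 µV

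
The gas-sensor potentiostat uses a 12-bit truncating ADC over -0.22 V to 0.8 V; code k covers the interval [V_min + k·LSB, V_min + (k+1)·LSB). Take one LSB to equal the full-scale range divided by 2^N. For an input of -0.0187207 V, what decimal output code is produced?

Full-scale range = 0.8 V − (-0.22 V) = 1.02 V. LSB = 1.02 V / 2^12 ≈ 249.0 µV.
V_in − V_min = -0.0187207 − (-0.22) = 0.2012793 V.
Divide by LSB: 0.2012793 × 4096/1.02 = 808.2745.
Truncating gives code 808.

808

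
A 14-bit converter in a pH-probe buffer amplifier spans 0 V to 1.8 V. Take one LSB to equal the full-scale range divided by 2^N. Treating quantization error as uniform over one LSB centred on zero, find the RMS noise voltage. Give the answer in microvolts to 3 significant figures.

Span = 1.8 V.
LSB = 1.8 V / 2^14 = 109.86 µV.
σ_q = LSB/√12 = 109.86 µV/3.4641 = 31.7 µV.

31.7 µV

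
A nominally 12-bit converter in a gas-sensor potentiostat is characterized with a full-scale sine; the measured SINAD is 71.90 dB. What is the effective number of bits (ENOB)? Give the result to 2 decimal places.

Inverting SNR = 6.02 N + 1.76: N_eff = (71.90 − 1.76)/6.02 = 11.6512.

11.65 bits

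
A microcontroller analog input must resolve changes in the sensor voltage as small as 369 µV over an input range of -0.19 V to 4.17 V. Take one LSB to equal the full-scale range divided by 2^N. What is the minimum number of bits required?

Span: 4.17 V − (-0.19 V) = 4.36 V.
4.36 V / 369 µV = 11820. Since 2^13 = 8192 and 2^14 = 16384, N = 14.

14 bits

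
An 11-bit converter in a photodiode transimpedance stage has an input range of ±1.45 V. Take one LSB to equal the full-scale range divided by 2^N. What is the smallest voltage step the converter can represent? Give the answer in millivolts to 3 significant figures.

Span: 1.45 V − (-1.45 V) = 2.9 V.
2^11 = 2048 levels.
LSB = 2.9 V ÷ 2^11 = 2.9/2048 V = 1.42 mV.

1.42 mV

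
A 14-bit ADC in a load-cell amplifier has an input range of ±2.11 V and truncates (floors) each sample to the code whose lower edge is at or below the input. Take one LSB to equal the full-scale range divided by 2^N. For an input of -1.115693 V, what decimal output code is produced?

The full-scale span is 2.11 − (-2.11) = 4.22 V. LSB = 4.22 V / 2^14 ≈ 257.6 µV.
(V_in − V_min) × 2^14/range = (-1.115693 − (-2.11)) × 16384/4.22 = 3860.362.
Floor → code = 3860.

3860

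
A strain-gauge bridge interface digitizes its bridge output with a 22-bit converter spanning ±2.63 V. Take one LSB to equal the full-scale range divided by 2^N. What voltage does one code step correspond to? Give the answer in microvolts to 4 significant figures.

Range = 2.63 − (-2.63) = 5.26 V.
There are 2^22 = 4194304 steps.
One LSB is 5.26 V / 4194304 = 1.254 µV.

1.254 µV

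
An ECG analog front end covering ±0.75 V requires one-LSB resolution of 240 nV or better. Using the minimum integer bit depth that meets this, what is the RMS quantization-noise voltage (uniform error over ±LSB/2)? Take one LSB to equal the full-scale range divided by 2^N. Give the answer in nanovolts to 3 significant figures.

51.6 nV

Range = 0.75 − (-0.75) = 1.5 V.
1.5 V / 240 nV = 6.250e6. Since 2^22 = 4194304 and 2^23 = 8388608, N = 23.
LSB = 1.5 V ÷ 2^23 = 1.5/8388608 V = 178.81 nV.
RMS noise = LSB/√12 = 51.6 nV.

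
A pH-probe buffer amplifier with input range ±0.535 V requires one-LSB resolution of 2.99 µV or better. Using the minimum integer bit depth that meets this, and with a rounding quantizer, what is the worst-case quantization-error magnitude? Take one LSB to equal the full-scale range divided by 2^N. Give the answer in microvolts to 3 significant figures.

1.02 µV

Full-scale range = 0.535 V − (-0.535 V) = 1.07 V.
1.07 V / 2.99 µV = 357900. Since 2^18 = 262144 and 2^19 = 524288, N = 19.
Step size = 1.07/524288 V = 2.0409 µV.
Half an LSB is 1.02 µV.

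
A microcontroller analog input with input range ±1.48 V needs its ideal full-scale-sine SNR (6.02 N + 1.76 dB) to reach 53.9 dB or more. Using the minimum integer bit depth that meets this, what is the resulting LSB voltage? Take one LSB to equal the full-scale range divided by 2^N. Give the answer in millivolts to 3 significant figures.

5.78 mV

Span: 1.48 V − (-1.48 V) = 2.96 V.
Required N = ⌈(53.9 − 1.76)/6.02⌉ = ⌈8.661⌉ = 9.
LSB = 2.96 V / 2^9 = 5.78 mV.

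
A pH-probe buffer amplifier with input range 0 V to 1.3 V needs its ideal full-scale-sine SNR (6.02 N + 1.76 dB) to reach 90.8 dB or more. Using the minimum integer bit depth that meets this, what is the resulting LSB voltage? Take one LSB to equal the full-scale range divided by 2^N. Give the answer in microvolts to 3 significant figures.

39.7 µV

V_FS = 1.3 V.
Required N = ⌈(90.8 − 1.76)/6.02⌉ = ⌈14.791⌉ = 15.
LSB = 1.3 V ÷ 2^15 = 1.3/32768 V = 39.7 µV.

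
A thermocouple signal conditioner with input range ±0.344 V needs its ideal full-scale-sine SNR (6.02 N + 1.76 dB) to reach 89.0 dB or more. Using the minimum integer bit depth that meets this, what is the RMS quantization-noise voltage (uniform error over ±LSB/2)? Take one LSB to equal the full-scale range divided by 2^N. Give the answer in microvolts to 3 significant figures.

Full-scale range = 0.344 V − (-0.344 V) = 0.688 V.
Required N = ⌈(89.0 − 1.76)/6.02⌉ = ⌈14.492⌉ = 15.
LSB = 0.688 V ÷ 2^15 = 0.688/32768 V = 20.996 µV.
σ_q = LSB/√12 = 20.996 µV/3.4641 = 6.06 µV.

6.06 µV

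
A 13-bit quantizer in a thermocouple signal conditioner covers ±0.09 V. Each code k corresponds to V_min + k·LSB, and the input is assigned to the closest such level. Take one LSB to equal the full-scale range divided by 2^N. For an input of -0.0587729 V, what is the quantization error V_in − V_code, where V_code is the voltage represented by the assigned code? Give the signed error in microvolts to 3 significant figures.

+3.96 µV

The full-scale span is 0.09 − (-0.09) = 0.18 V. LSB = 0.18 V / 2^13 ≈ 21.97 µV.
(V_in − V_min)/LSB = (-0.0587729 − (-0.09)) × 8192/0.18 = 1421.1800 → nearest code k = 1421.
V_code = -0.09 + (1421/8192) × 0.18 = -0.05877685547 V.
V_in − V_code = -0.0587729 − (-0.05877685547) = +3.96 µV.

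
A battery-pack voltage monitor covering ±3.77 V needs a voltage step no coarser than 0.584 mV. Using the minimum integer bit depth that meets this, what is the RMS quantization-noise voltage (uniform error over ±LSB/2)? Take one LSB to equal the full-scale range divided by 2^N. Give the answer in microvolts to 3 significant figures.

133 µV

Full-scale range = 3.77 V − (-3.77 V) = 7.54 V.
Required number of levels: 7.54/0.584 mV = 12911; smallest N with 2^N ≥ that is 14.
One LSB is 7.54 V / 16384 = 460.21 µV.
RMS noise = LSB/√12 = 133 µV.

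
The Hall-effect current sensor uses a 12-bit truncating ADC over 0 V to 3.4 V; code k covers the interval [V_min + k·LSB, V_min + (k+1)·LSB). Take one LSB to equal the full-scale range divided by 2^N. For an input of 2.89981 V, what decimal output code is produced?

Range is 3.4 V. LSB = 3.4 V / 2^12 ≈ 0.8301 mV.
(V_in − V_min) × 2^12/range = (2.89981 − (0)) × 4096/3.4 = 3493.418.
Floor → code = 3493.

3493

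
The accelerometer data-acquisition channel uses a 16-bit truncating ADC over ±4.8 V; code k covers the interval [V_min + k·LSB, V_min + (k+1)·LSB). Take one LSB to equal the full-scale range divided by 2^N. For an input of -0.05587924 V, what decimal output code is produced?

Range = 4.8 − (-4.8) = 9.6 V. LSB = 9.6 V / 2^16 ≈ 146.5 µV.
V_in − V_min = -0.05587924 − (-4.8) = 4.74412076 V.
Divide by LSB: 4.74412076 × 65536/9.6 = 32386.5311.
Truncating gives code 32386.

32386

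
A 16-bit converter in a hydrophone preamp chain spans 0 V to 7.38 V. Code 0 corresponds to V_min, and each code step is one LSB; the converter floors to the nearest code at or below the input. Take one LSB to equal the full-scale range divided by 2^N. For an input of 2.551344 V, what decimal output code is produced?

Full-scale range = 7.38 V. LSB = 7.38 V / 2^16 ≈ 112.6 µV.
V_in − V_min = 2.551344 − (0) = 2.551344 V.
Divide by LSB: 2.551344 × 65536/7.38 = 22656.4879.
Truncating gives code 22656.

22656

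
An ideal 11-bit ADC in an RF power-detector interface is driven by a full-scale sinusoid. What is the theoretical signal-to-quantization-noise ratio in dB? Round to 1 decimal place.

68.0 dB

SNR = 6.02·11 + 1.76 = 67.98 dB.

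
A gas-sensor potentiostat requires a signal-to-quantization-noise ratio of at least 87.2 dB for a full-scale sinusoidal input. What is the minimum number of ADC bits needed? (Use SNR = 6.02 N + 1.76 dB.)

Solving 6.02 N ≥ 87.2 − 1.76: N ≥ 14.193. Round up → N = 15.

15 bits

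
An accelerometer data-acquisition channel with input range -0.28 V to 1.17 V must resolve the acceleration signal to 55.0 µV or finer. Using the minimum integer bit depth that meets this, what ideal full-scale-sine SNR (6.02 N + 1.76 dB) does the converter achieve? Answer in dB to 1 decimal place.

92.1 dB

Range = 1.17 − (-0.28) = 1.45 V.
Need 2^N ≥ 1.45 V / 55.0 µV = 26360 → N_min = 15.
6.02(15) + 1.76 = 92.06 dB.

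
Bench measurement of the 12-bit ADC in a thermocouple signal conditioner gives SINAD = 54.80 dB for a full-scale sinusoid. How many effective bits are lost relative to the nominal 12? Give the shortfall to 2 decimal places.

3.19 bits

Effective bits = (54.80 − 1.76)/6.02 = 8.8106.
Shortfall = 12 − 8.8106 = 3.1894 bits.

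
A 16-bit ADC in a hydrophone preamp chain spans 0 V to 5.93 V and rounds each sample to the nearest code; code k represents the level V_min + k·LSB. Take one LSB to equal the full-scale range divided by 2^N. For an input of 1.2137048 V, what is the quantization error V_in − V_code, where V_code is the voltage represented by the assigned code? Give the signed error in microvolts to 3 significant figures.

Span = 5.93 V. LSB = 5.93 V / 2^16 ≈ 90.48 µV.
(V_in − V_min)/LSB = (1.2137048 − (0)) × 65536/5.93 = 13413.3824 → nearest code k = 13413.
V_code = V_min + k × range/2^16 = 0 + 13413 × 5.93/65536 = 1.2136701965 V.
Error = V_in − V_code = 1.2137048 − (1.2136701965) = +34.6 µV.

+34.6 µV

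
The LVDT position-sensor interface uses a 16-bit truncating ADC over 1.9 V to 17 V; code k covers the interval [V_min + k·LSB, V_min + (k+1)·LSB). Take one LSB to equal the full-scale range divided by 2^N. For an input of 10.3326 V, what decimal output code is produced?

Range = 17 − (1.9) = 15.1 V. LSB = 15.1 V / 2^16 ≈ 230.4 µV.
(V_in − V_min) × 2^16/range = (10.3326 − (1.9)) × 65536/15.1 = 36598.601.
Floor → code = 36598.

36598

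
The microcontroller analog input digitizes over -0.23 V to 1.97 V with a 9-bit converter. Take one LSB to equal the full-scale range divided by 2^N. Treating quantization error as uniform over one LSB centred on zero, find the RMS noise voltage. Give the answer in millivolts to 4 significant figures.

Span: 1.97 V − (-0.23 V) = 2.2 V.
One LSB is 2.2 V / 512 = 4.29688 mV.
σ_q = LSB/√12 = 4.29688 mV/3.4641 = 1.240 mV.

1.240 mV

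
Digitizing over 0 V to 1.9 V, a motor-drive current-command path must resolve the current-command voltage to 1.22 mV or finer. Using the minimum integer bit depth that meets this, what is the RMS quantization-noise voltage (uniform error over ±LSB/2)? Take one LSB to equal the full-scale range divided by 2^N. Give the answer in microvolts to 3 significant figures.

Span = 1.9 V.
Levels needed ≥ 1.9/1.22 mV = 1557. 2^11 = 2048 suffices, so N_min = 11.
Step size = 1.9/2048 V = 0.92773 mV.
σ_q = LSB/√12 = 0.92773 mV/3.4641 = 268 µV.

268 µV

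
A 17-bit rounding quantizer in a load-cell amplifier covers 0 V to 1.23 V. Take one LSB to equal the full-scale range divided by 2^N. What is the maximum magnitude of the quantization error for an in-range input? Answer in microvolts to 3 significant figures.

Range is 1.23 V.
LSB = 1.23 V / 2^17 = 9.3842 µV.
Worst-case error for round-to-nearest is half an LSB: 4.69 µV.

4.69 µV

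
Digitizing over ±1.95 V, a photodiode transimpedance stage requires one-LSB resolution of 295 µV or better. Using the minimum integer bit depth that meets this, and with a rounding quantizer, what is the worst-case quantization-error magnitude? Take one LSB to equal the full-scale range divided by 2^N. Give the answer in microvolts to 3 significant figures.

119 µV

The full-scale span is 1.95 − (-1.95) = 3.9 V.
Required number of levels: 3.9/295 µV = 13220; smallest N with 2^N ≥ that is 14.
LSB = 3.9 V / 2^14 = 238.04 µV.
Max error for round-to-nearest is LSB/2 = 119 µV.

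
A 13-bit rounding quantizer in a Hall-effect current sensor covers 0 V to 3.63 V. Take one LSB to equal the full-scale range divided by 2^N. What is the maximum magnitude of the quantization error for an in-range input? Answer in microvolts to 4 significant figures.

Full-scale range = 3.63 V.
LSB = 3.63 V / 2^13 = 443.115 µV.
|e|_max = LSB/2 = 221.6 µV.

221.6 µV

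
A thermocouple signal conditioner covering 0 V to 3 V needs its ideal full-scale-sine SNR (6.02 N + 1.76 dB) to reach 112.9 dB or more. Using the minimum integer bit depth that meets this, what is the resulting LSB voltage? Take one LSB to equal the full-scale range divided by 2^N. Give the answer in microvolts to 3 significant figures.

5.72 µV

Range is 3 V.
Solving 6.02 N ≥ 112.9 − 1.76: N ≥ 18.462. Round up → N = 19.
One LSB is 3 V / 524288 = 5.72 µV.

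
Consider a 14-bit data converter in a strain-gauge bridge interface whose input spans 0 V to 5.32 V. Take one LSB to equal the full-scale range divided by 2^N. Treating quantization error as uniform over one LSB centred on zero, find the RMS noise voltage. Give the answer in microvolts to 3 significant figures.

93.7 µV

V_FS = 5.32 V.
LSB = 5.32 V / 2^14 = 324.71 µV.
V_rms = LSB/√12 = 324.71 µV / √12 = 93.7 µV.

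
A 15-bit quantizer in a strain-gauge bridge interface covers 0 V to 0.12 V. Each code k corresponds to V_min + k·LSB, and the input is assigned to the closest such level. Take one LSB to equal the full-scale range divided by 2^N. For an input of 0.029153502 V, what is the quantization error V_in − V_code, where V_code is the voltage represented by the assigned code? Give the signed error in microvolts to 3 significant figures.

−0.551 µV

V_FS = 0.12 V. LSB = 0.12 V / 2^15 ≈ 3.662 µV.
(V_in − V_min)/LSB = (0.029153502 − (0)) × 32768/0.12 = 7960.8496 → nearest code k = 7961.
V_code = 0 + (7961/32768) × 0.12 = 0.029154052734 V.
e = 0.029153502 − (0.029154052734) = −0.551 µV.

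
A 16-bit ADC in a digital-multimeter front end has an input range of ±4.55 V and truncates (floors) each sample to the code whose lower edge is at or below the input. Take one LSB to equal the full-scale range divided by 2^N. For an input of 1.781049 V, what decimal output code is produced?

45594

Full-scale range = 4.55 V − (-4.55 V) = 9.1 V. LSB = 9.1 V / 2^16 ≈ 138.9 µV.
code = ⌊(V_in − V_min)/LSB⌋ = ⌊(V_in − V_min) × 2^16 / range⌋
     = ⌊(1.781049 − (-4.55)) × 65536 / 9.1⌋ = ⌊6.331049 × 65536/9.1⌋
     = ⌊45594.684⌋ = 45594.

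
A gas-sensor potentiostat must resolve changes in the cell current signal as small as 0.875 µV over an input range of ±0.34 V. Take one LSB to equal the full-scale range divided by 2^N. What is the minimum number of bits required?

20 bits

Range = 0.34 − (-0.34) = 0.68 V.
Required number of levels: 0.68/0.875 µV = 777140; smallest N with 2^N ≥ that is 20.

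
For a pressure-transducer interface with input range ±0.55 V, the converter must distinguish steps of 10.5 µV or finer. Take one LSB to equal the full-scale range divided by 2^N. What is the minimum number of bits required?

Full-scale range = 0.55 V − (-0.55 V) = 1.1 V.
Required number of levels: 1.1/10.5 µV = 104760; smallest N with 2^N ≥ that is 17.

17 bits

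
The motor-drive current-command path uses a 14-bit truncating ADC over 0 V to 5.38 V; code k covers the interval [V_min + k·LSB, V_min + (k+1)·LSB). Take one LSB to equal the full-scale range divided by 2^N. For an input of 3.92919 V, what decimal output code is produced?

Range is 5.38 V. LSB = 5.38 V / 2^14 ≈ 328.4 µV.
V_in − V_min = 3.92919 − (0) = 3.92919 V.
Divide by LSB: 3.92919 × 16384/5.38 = 11965.7712.
Truncating gives code 11965.

11965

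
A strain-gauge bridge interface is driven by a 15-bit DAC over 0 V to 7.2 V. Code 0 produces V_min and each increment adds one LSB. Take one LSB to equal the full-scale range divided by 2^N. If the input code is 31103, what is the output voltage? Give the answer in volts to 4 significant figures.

6.834 V

V_FS = 7.2 V. LSB = 7.2 V / 2^15.
Output = V_min + (31103/32768) × range = 0 + 0.949188 × 7.2 V
      = 0 V + 6.83416 V = 6.83416 V.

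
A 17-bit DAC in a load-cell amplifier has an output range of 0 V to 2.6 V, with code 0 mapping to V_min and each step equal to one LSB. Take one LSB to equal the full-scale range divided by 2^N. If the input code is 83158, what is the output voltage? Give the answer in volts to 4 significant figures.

1.650 V

V_FS = 2.6 V. LSB = 2.6 V / 2^17.
Output = V_min + (83158/131072) × range = 0 + 0.634445 × 2.6 V
      = 0 V + 1.64956 V = 1.64956 V.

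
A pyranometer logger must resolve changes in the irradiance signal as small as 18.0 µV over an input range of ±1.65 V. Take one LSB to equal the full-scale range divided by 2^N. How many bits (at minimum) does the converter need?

Range = 1.65 − (-1.65) = 3.3 V.
Required number of levels: 3.3/18.0 µV = 183330; smallest N with 2^N ≥ that is 18.

18 bits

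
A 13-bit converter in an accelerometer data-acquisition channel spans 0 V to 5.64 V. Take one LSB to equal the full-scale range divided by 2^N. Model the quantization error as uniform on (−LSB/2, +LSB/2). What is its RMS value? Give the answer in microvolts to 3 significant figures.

Full-scale range = 5.64 V.
LSB = 5.64 V / 2^13 = 0.68848 mV.
V_rms = LSB/√12 = 0.68848 mV / √12 = 199 µV.

199 µV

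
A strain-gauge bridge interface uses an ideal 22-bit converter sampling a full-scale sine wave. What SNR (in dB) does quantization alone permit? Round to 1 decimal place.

Ideal quantization SNR: 6.02 × 22 + 1.76 dB = 134.2 dB.

134.2 dB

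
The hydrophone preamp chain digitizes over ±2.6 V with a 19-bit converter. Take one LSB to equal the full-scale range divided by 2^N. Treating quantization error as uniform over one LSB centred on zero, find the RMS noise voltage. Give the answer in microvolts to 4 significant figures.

2.863 µV

The full-scale span is 2.6 − (-2.6) = 5.2 V.
LSB = 5.2 V ÷ 2^19 = 5.2/524288 V = 9.91821 µV.
For a uniform distribution on [−LSB/2, +LSB/2], V_rms = LSB/√12 = 9.91821 µV/3.4641 = 2.863 µV.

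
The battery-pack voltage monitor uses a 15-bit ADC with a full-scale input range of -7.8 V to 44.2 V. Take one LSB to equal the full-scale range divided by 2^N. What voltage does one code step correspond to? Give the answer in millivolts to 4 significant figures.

1.587 mV

The full-scale span is 44.2 − (-7.8) = 52 V.
2^15 = 32768 levels.
LSB = 52 V / 2^15 = 1.587 mV.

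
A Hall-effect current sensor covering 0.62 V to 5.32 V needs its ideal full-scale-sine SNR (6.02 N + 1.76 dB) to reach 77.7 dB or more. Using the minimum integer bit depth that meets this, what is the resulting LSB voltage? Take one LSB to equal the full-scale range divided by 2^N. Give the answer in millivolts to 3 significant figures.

0.574 mV

Full-scale range = 5.32 V − (0.62 V) = 4.7 V.
N ≥ (77.7 − 1.76)/6.02 = 12.615 → N_min = 13.
One LSB is 4.7 V / 8192 = 0.574 mV.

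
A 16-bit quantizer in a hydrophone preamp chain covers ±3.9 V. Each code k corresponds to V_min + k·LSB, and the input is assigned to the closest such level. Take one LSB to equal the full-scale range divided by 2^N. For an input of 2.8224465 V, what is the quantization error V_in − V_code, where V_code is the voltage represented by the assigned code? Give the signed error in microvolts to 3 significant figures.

+40.5 µV

The full-scale span is 3.9 − (-3.9) = 7.8 V. LSB = 7.8 V / 2^16 ≈ 119.0 µV.
(2.8224465 − (-3.9)) / LSB = 6.7224465 × 65536/7.8 = 56482.3402. Nearest integer: k = 56482.
Reconstructed level: -3.9 + 56482 × 7.8/65536 V = 2.8224060059 V.
Error = V_in − V_code = 2.8224465 − (2.8224060059) = +40.5 µV.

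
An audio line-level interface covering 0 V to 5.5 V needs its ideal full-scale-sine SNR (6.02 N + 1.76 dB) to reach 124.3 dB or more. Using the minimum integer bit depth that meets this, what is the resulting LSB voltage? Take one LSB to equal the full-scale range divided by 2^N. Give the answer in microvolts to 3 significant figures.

2.62 µV

Range is 5.5 V.
Solving 6.02 N ≥ 124.3 − 1.76: N ≥ 20.355. Round up → N = 21.
LSB = 5.5 V ÷ 2^21 = 5.5/2097152 V = 2.62 µV.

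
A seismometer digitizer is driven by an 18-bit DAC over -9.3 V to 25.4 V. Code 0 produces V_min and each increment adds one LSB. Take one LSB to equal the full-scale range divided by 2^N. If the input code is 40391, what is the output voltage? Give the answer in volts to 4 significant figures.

Range = 25.4 − (-9.3) = 34.7 V. LSB = 34.7 V / 2^18.
Output = V_min + (40391/262144) × range = -9.3 + 0.154079 × 34.7 V
      = -9.3 V + 5.34656 V = -3.95344 V.

-3.953 V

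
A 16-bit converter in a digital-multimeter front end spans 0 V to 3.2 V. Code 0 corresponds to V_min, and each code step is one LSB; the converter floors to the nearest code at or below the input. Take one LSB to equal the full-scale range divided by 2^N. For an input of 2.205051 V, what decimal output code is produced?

45159

V_FS = 3.2 V. LSB = 3.2 V / 2^16 ≈ 48.83 µV.
code = ⌊(V_in − V_min)/LSB⌋ = ⌊(V_in − V_min) × 2^16 / range⌋
     = ⌊(2.205051 − (0)) × 65536 / 3.2⌋ = ⌊2.205051 × 65536/3.2⌋
     = ⌊45159.444⌋ = 45159.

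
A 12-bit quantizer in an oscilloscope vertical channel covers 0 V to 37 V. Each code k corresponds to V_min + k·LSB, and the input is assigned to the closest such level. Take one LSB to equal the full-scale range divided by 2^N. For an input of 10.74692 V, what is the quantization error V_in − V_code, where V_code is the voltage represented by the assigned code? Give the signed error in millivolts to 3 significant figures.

−2.59 mV

Span = 37 V. LSB = 37 V / 2^12 ≈ 9.033 mV.
(V_in − V_min)/LSB = (10.74692 − (0)) × 4096/37 = 1189.7131 → nearest code k = 1190.
V_code = 0 + (1190/4096) × 37 = 10.74951172 V.
V_in − V_code = 10.74692 − (10.74951172) = −2.59 mV.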